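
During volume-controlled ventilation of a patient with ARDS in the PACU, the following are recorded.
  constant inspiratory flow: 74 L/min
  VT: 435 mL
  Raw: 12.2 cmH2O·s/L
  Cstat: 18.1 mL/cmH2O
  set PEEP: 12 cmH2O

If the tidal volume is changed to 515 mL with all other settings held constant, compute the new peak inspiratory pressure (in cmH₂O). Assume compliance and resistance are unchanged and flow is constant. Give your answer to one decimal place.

55.5

Flow: 74 L/min ÷ 60 = 1.2333 L/s.
PIP = Vt/C + R·V̇ + PEEP (constant-flow equation of motion).
Only the elastic term changes: ΔPIP = ΔVt / C = (515 − 435) / 18.1 = 4.42 cmH2O.
Original PIP = 435/18.1 + 12.2×1.2333 + 12 = 51.079 cmH2O; new PIP = 51.079 + (4.42) = 55.499 cmH2O.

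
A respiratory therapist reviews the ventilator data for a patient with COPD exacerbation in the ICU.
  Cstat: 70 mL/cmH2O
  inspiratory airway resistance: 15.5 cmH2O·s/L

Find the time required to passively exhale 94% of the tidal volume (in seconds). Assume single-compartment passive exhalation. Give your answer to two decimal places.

τ = R × C = 15.5 × 70 mL/cmH2O = 15.5 × 0.070 L/cmH2O = 1.085 s.
Exhaled fraction f = 1 − e^(−t/τ) → t = −τ·ln(1 − f) = −1.085·ln(0.06) = 3.053 s.

3.05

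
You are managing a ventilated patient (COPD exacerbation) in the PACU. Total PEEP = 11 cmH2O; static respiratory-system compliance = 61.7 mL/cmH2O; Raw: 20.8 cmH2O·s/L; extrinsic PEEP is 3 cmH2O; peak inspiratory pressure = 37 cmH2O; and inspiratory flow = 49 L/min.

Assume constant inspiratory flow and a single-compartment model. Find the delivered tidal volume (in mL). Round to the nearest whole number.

Flow: 49 L/min ÷ 60 = 0.8167 L/s.
Total PEEP = 11 cmH2O (set 3 + intrinsic 8); this is the baseline alveolar pressure.
Equation of motion (constant flow): PIP = Vt/C + R·V̇ + PEEP.
Vt/C = PIP − R·V̇ − PEEP = 37 − 16.987 − 11 = 9.013 cmH2O.
Vt = C × 9.013 = 61.7 × 9.013 = 556.1 mL.

556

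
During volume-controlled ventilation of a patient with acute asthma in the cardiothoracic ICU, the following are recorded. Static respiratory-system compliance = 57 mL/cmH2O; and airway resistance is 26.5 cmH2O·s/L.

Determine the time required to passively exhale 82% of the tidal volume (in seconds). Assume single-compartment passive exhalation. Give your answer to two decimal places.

2.59

τ = R × C = 26.5 × 57 mL/cmH2O = 26.5 × 0.057 L/cmH2O = 1.511 s.
Exhaled fraction f = 1 − e^(−t/τ) → t = −τ·ln(1 − f) = −1.511·ln(0.18) = 2.591 s.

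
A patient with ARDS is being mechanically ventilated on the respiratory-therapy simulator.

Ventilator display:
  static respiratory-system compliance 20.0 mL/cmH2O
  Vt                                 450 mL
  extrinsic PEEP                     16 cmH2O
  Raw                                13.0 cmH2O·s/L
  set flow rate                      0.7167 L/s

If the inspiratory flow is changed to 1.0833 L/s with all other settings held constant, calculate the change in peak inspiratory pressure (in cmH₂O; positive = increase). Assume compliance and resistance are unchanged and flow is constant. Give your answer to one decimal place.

PIP = Vt/C + R·V̇ + PEEP (constant-flow equation of motion).
Only the resistive term changes: ΔPIP = R × ΔV̇ = 13.0 × (1.0833 − 0.7167) = 13.0 × 0.3666 = 4.766 cmH2O.

4.8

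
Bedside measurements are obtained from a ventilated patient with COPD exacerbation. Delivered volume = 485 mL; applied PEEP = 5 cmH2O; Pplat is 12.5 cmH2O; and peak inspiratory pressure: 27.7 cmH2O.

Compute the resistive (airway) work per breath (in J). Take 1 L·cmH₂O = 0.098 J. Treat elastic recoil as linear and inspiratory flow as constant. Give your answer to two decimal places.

0.72

With constant inspiratory flow the resistive pressure is constant at PIP − Pplat = 27.7 − 12.5 = 15.2 cmH2O, so resistive work = 15.2 × 0.485 = 7.372 L·cmH2O.
× 0.098 J/(L·cmH2O) → 0.7225 J.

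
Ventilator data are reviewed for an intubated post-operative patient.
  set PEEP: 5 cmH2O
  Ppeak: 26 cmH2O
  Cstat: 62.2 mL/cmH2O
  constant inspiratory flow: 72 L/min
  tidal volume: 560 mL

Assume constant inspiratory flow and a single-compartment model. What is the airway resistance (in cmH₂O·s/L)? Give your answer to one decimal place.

10.0

Flow: 72 L/min ÷ 60 = 1.2 L/s.
Equation of motion (constant flow): PIP = Vt/C + R·V̇ + PEEP.
R·V̇ = PIP − Vt/C − PEEP = 26 − 560/62.2 − 5 = 26 − 9.003 − 5 = 11.997 cmH2O.
R = 11.997 / 1.2 = 9.998 cmH2O·s/L.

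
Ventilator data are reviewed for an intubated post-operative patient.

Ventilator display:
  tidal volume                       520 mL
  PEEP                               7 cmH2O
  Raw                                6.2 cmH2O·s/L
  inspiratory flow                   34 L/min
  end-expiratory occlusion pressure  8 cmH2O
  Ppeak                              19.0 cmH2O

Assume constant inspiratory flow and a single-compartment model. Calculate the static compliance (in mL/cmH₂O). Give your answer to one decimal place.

Flow: 34 L/min ÷ 60 = 0.5667 L/s.
Total PEEP = 8 cmH2O (set 7 + intrinsic 1); this is the baseline alveolar pressure.
Equation of motion (constant flow): PIP = Vt/C + R·V̇ + PEEP.
Vt/C = PIP − R·V̇ − PEEP = 19.0 − 6.2×0.5667 − 8 = 19.0 − 3.514 − 8 = 7.486 cmH2O.
C = Vt / 7.486 = 520 / 7.486 = 69.463 mL/cmH2O.

69.5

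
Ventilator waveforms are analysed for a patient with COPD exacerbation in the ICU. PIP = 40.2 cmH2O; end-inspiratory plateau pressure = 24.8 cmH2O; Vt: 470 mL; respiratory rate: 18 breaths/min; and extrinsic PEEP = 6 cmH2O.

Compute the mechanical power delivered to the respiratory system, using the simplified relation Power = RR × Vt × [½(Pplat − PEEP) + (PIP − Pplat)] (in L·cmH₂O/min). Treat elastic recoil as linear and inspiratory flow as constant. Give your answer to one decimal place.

209.8

Per-breath work = Vt × [½(Pplat−PEEP) + (PIP−Pplat)] = 0.470 × [0.5×18.8 + 15.4] = 0.470 × 24.8 = 11.656 L·cmH2O.
Power = 18 × 11.656 = 209.81 L·cmH2O/min.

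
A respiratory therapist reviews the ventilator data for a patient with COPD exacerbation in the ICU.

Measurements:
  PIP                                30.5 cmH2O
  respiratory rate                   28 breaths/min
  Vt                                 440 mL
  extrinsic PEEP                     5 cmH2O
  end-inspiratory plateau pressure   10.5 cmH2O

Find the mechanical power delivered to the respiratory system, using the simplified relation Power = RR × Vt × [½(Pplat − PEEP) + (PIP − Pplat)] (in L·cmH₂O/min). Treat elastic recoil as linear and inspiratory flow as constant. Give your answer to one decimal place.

Per-breath work = Vt × [½(Pplat−PEEP) + (PIP−Pplat)] = 0.440 × [0.5×5.5 + 20.0] = 0.440 × 22.75 = 10.01 L·cmH2O.
Power = 28 × 10.01 = 280.28 L·cmH2O/min.

280.3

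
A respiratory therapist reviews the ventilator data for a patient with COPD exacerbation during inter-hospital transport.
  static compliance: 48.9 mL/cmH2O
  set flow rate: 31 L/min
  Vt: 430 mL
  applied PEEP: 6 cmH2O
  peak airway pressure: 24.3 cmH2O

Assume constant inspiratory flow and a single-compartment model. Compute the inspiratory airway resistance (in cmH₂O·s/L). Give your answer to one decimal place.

Flow: 31 L/min ÷ 60 = 0.5167 L/s.
Equation of motion (constant flow): PIP = Vt/C + R·V̇ + PEEP.
R·V̇ = PIP − Vt/C − PEEP = 24.3 − 430/48.9 − 6 = 24.3 − 8.793 − 6 = 9.507 cmH2O.
R = 9.507 / 0.5167 = 18.399 cmH2O·s/L.

18.4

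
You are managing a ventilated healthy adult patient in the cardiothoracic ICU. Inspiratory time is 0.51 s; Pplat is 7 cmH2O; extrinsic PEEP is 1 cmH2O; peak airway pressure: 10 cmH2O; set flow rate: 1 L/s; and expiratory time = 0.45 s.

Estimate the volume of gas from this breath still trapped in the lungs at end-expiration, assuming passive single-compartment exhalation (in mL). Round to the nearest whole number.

87

Vt = flow × Ti = 1 L/s × 0.51 s × 1000 mL/L = 510.0 mL.
R = (PIP − Pplat)/V̇ = (10 − 7) / 1 = 3.0/1 = 3.0 cmH2O·s/L.
C = Vt/(Pplat − PEEP) = 510.0 / (7 − 1) = 510.0/6.0 = 85.0 mL/cmH2O.
τ = R × C = 3.0 × 0.085 L/cmH2O = 0.255 s.
Fraction remaining = e^(−Te/τ) = e^(−0.45/0.255) = 0.1712.
Trapped volume = 510.0 × 0.1712 = 87.312 mL.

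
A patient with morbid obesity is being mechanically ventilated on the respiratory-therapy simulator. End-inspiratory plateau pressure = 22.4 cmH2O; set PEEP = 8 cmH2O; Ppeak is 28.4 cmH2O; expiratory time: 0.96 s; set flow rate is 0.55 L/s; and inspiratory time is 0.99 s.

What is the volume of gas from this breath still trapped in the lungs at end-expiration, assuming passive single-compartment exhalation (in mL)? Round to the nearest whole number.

53

Vt = flow × Ti = 0.55 L/s × 0.99 s × 1000 mL/L = 544.5 mL.
R = (PIP − Pplat)/V̇ = (28.4 − 22.4) / 0.55 = 6.0/0.55 = 10.909 cmH2O·s/L.
C = Vt/(Pplat − PEEP) = 544.5 / (22.4 − 8) = 544.5/14.4 = 37.813 mL/cmH2O.
τ = R × C = 10.909 × 0.03781 L/cmH2O = 0.4125 s.
Fraction remaining = e^(−Te/τ) = e^(−0.96/0.4125) = 0.09756.
Trapped volume = 544.5 × 0.09756 = 53.121 mL.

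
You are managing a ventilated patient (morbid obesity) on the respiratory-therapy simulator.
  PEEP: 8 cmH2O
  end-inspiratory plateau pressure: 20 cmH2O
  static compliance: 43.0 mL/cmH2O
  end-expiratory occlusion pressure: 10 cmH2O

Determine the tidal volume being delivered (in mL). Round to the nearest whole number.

End-expiratory occlusion gives total PEEP = 10 cmH2O (intrinsic PEEP = 10 − 8 = 2). Use total PEEP for the elastic gradient.
Vt = Cstat × (Pplat − PEEPtotal) = 43.0 × (20 − 10) = 43.0 × 10.0 = 430.0 mL.

430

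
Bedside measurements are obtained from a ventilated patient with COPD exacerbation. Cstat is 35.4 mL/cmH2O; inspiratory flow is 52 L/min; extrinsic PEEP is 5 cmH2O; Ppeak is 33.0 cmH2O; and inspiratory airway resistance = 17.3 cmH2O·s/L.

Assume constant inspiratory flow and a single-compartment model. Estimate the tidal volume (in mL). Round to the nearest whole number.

460

Flow: 52 L/min ÷ 60 = 0.8667 L/s.
Equation of motion (constant flow): PIP = Vt/C + R·V̇ + PEEP.
Vt/C = PIP − R·V̇ − PEEP = 33.0 − 14.994 − 5 = 13.006 cmH2O.
Vt = C × 13.006 = 35.4 × 13.006 = 460.41 mL.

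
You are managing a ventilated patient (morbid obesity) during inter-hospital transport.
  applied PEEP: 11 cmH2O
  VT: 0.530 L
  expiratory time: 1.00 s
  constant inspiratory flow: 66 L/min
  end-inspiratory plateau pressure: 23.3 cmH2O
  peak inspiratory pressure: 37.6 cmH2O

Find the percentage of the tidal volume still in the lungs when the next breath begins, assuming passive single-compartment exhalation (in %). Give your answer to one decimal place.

16.8

Flow: 66 L/min ÷ 60 = 1.1 L/s.
R = (PIP − Pplat)/V̇ = (37.6 − 23.3) / 1.1 = 14.3/1.1 = 13.0 cmH2O·s/L.
C = Vt/(Pplat − PEEP) = 530.0 / (23.3 − 11) = 530.0/12.3 = 43.089 mL/cmH2O.
τ = R × C = 13.0 × 0.04309 L/cmH2O = 0.5602 s.
Fraction remaining at end-expiration = e^(−Te/τ) = e^(−1.00/0.5602) = 0.1678 → 16.78%.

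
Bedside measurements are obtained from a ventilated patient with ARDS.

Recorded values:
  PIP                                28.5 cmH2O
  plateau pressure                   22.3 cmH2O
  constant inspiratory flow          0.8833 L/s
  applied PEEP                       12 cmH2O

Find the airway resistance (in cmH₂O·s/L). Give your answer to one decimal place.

7.0

Raw = (PIP − Pplat) / flow = (28.5 − 22.3) / 0.8833 = 6.2 / 0.8833 = 7.019 cmH2O·s/L.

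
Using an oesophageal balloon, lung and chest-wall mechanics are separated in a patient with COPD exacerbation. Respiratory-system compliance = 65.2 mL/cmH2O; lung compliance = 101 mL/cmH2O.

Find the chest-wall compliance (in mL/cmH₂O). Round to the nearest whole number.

184

1/Ccw = 1/Crs − 1/CL.
1/Ccw = 1/65.2 − 1/101 = 0.005436.
Ccw = 183.96 mL/cmH2O.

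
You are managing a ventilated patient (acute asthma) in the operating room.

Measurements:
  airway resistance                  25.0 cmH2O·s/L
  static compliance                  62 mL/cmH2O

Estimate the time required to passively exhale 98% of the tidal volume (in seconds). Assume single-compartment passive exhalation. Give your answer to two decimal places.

6.06

τ = R × C = 25.0 × 62 mL/cmH2O = 25.0 × 0.062 L/cmH2O = 1.55 s.
Exhaled fraction f = 1 − e^(−t/τ) → t = −τ·ln(1 − f) = −1.55·ln(0.02) = 6.064 s.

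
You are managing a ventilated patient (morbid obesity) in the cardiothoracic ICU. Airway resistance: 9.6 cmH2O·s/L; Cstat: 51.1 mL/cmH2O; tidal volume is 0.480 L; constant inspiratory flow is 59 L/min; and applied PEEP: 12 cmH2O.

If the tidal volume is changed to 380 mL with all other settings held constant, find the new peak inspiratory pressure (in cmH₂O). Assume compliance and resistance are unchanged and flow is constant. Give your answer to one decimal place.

28.9

Flow: 59 L/min ÷ 60 = 0.9833 L/s.
PIP = Vt/C + R·V̇ + PEEP (constant-flow equation of motion).
Only the elastic term changes: ΔPIP = ΔVt / C = (380 − 480) / 51.1 = -1.957 cmH2O.
Original PIP = 480/51.1 + 9.6×0.9833 + 12 = 30.833 cmH2O; new PIP = 30.833 + (-1.957) = 28.876 cmH2O.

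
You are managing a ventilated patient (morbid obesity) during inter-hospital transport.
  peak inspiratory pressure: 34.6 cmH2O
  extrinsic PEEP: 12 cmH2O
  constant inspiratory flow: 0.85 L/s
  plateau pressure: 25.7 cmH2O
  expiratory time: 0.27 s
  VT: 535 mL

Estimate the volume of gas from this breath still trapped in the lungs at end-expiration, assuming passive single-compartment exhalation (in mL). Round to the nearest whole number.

R = (PIP − Pplat)/V̇ = (34.6 − 25.7) / 0.85 = 8.9/0.85 = 10.471 cmH2O·s/L.
C = Vt/(Pplat − PEEP) = 535.0 / (25.7 − 12) = 535.0/13.7 = 39.051 mL/cmH2O.
τ = R × C = 10.471 × 0.03905 L/cmH2O = 0.4089 s.
Fraction remaining = e^(−Te/τ) = e^(−0.27/0.4089) = 0.5167.
Trapped volume = 535.0 × 0.5167 = 276.43 mL.

276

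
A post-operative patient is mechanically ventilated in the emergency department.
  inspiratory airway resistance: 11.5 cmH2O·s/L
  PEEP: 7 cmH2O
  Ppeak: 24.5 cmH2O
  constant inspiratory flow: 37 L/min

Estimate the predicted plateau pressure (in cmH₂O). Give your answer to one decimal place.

17.4

Flow: 37 L/min ÷ 60 = 0.6167 L/s.
Pplat = PIP − Raw × flow = 24.5 − 11.5 × 0.6167 = 24.5 − 7.092 = 17.408 cmH2O.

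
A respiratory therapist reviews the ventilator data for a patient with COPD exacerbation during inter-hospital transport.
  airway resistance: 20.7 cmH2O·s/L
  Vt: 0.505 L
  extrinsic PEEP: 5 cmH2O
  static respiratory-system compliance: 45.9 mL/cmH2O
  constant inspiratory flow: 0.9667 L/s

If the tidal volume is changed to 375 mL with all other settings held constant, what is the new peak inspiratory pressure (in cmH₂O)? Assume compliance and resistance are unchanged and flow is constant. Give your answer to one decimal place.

PIP = Vt/C + R·V̇ + PEEP (constant-flow equation of motion).
Only the elastic term changes: ΔPIP = ΔVt / C = (375 − 505) / 45.9 = -2.832 cmH2O.
Original PIP = 505/45.9 + 20.7×0.9667 + 5 = 36.013 cmH2O; new PIP = 36.013 + (-2.832) = 33.181 cmH2O.

33.2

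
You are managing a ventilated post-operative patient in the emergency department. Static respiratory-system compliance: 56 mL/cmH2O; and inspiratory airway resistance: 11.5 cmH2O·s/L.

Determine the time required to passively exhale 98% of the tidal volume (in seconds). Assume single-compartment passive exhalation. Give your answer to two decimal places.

2.52

τ = R × C = 11.5 × 56 mL/cmH2O = 11.5 × 0.056 L/cmH2O = 0.644 s.
Exhaled fraction f = 1 − e^(−t/τ) → t = −τ·ln(1 − f) = −0.644·ln(0.02) = 2.519 s.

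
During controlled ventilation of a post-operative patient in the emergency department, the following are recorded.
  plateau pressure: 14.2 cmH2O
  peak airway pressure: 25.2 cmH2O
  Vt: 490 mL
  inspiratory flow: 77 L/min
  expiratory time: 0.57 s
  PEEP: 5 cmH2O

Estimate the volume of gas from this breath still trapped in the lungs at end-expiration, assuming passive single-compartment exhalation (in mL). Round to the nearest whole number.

141

Flow: 77 L/min ÷ 60 = 1.2833 L/s.
R = (PIP − Pplat)/V̇ = (25.2 − 14.2) / 1.2833 = 11.0/1.2833 = 8.572 cmH2O·s/L.
C = Vt/(Pplat − PEEP) = 490.0 / (14.2 − 5) = 490.0/9.2 = 53.261 mL/cmH2O.
τ = R × C = 8.572 × 0.05326 L/cmH2O = 0.4565 s.
Fraction remaining = e^(−Te/τ) = e^(−0.57/0.4565) = 0.2869.
Trapped volume = 490.0 × 0.2869 = 140.58 mL.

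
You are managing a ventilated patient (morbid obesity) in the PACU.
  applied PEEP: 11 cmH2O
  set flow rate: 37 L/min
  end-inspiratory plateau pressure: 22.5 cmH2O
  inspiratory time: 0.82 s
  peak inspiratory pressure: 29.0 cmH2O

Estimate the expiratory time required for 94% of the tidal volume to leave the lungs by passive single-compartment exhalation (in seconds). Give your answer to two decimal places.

Flow: 37 L/min ÷ 60 = 0.6167 L/s.
Vt = flow × Ti = 0.6167 L/s × 0.82 s × 1000 mL/L = 505.69 mL.
R = (PIP − Pplat)/V̇ = (29.0 − 22.5) / 0.6167 = 6.5/0.6167 = 10.54 cmH2O·s/L.
C = Vt/(Pplat − PEEP) = 505.69 / (22.5 − 11) = 505.69/11.5 = 43.973 mL/cmH2O.
τ = R × C = 10.54 × 0.04397 L/cmH2O = 0.4634 s.
t = −τ·ln(1 − 0.94) = −0.4634·ln(0.06) = 1.304 s.

1.30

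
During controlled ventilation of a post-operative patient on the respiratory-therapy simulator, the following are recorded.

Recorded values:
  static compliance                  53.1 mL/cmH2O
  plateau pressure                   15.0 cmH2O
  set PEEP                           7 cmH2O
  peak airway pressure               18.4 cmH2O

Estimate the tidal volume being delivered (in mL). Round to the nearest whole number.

Vt = Cstat × (Pplat − PEEP) = 53.1 × (15.0 − 7) = 53.1 × 8.0 = 424.8 mL.

425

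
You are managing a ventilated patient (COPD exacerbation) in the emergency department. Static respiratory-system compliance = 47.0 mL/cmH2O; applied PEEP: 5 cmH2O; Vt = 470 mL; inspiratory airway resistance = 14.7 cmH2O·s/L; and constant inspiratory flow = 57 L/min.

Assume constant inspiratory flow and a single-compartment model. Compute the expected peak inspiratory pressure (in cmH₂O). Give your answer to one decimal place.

29.0

Flow: 57 L/min ÷ 60 = 0.95 L/s.
Equation of motion (constant flow): PIP = Vt/C + R·V̇ + PEEP.
PIP = 470/47.0 + 14.7×0.95 + 5 = 10.0 + 13.965 + 5 = 28.965 cmH2O.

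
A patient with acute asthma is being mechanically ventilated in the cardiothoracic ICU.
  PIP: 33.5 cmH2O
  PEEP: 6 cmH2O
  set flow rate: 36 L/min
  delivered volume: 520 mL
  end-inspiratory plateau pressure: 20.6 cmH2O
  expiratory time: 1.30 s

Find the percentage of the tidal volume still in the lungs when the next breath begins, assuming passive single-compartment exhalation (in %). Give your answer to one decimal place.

18.3

Flow: 36 L/min ÷ 60 = 0.6 L/s.
R = (PIP − Pplat)/V̇ = (33.5 − 20.6) / 0.6 = 12.9/0.6 = 21.5 cmH2O·s/L.
C = Vt/(Pplat − PEEP) = 520.0 / (20.6 − 6) = 520.0/14.6 = 35.616 mL/cmH2O.
τ = R × C = 21.5 × 0.03562 L/cmH2O = 0.7658 s.
Fraction remaining at end-expiration = e^(−Te/τ) = e^(−1.30/0.7658) = 0.1831 → 18.31%.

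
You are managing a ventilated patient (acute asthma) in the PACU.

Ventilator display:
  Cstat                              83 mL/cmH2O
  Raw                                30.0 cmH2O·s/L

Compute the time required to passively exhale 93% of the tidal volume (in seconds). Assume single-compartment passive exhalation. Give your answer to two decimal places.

6.62

τ = R × C = 30.0 × 83 mL/cmH2O = 30.0 × 0.083 L/cmH2O = 2.49 s.
Exhaled fraction f = 1 − e^(−t/τ) → t = −τ·ln(1 − f) = −2.49·ln(0.07) = 6.622 s.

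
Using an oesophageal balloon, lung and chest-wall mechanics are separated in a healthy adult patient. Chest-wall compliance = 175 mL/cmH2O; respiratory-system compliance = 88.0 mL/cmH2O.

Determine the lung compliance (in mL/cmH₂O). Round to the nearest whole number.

1/CL = 1/Crs − 1/Ccw.
1/CL = 1/88.0 − 1/175 = 0.005649.
CL = 177.02 mL/cmH2O.

177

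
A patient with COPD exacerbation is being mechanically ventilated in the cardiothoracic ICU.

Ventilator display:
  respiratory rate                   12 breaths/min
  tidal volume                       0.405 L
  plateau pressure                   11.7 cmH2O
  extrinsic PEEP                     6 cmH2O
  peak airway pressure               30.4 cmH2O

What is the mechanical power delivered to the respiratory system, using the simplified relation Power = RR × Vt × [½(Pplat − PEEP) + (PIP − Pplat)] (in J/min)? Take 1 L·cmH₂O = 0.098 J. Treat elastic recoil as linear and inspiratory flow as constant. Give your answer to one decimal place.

Per-breath work = Vt × [½(Pplat−PEEP) + (PIP−Pplat)] = 0.405 × [0.5×5.7 + 18.7] = 0.405 × 21.55 = 8.728 L·cmH2O.
Power = 12 × 8.728 = 104.74 L·cmH2O/min.
× 0.098 J/(L·cmH2O) → 10.265 J/min.

10.3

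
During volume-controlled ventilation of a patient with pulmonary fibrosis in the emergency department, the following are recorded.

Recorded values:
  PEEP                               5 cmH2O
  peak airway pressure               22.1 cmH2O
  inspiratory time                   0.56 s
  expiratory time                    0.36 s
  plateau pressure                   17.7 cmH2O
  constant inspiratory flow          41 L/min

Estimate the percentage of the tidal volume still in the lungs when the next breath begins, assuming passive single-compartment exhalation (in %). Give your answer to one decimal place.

15.6

Flow: 41 L/min ÷ 60 = 0.6833 L/s.
Vt = flow × Ti = 0.6833 L/s × 0.56 s × 1000 mL/L = 382.65 mL.
R = (PIP − Pplat)/V̇ = (22.1 − 17.7) / 0.6833 = 4.4/0.6833 = 6.439 cmH2O·s/L.
C = Vt/(Pplat − PEEP) = 382.65 / (17.7 − 5) = 382.65/12.7 = 30.13 mL/cmH2O.
τ = R × C = 6.439 × 0.03013 L/cmH2O = 0.194 s.
Fraction remaining at end-expiration = e^(−Te/τ) = e^(−0.36/0.194) = 0.1563 → 15.63%.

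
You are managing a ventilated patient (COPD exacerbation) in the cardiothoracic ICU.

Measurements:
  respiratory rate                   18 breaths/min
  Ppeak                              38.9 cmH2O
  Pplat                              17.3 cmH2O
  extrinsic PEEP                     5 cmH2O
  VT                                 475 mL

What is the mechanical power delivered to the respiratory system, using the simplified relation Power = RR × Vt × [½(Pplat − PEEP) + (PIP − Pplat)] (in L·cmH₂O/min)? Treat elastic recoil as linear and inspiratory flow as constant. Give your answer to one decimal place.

237.3

Per-breath work = Vt × [½(Pplat−PEEP) + (PIP−Pplat)] = 0.475 × [0.5×12.3 + 21.6] = 0.475 × 27.75 = 13.181 L·cmH2O.
Power = 18 × 13.181 = 237.26 L·cmH2O/min.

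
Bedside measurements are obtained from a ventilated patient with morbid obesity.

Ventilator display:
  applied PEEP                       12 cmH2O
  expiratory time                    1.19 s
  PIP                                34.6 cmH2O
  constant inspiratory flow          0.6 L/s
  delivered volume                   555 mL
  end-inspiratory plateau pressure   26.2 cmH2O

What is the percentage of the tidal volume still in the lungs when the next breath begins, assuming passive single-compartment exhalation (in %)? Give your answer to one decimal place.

R = (PIP − Pplat)/V̇ = (34.6 − 26.2) / 0.6 = 8.4/0.6 = 14.0 cmH2O·s/L.
C = Vt/(Pplat − PEEP) = 555.0 / (26.2 − 12) = 555.0/14.2 = 39.085 mL/cmH2O.
τ = R × C = 14.0 × 0.03909 L/cmH2O = 0.5473 s.
Fraction remaining at end-expiration = e^(−Te/τ) = e^(−1.19/0.5473) = 0.1137 → 11.37%.

11.4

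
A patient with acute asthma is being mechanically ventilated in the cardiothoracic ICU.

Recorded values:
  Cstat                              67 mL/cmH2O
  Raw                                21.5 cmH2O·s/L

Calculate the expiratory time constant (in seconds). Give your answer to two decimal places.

τ = R × C = 21.5 × 67 mL/cmH2O = 21.5 × 0.067 L/cmH2O = 1.441 s.

1.44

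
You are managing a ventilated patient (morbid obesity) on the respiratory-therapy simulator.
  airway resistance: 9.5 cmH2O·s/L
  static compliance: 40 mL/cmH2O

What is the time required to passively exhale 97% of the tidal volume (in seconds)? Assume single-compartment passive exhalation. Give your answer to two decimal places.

1.33

τ = R × C = 9.5 × 40 mL/cmH2O = 9.5 × 0.040 L/cmH2O = 0.38 s.
Exhaled fraction f = 1 − e^(−t/τ) → t = −τ·ln(1 − f) = −0.38·ln(0.03) = 1.332 s.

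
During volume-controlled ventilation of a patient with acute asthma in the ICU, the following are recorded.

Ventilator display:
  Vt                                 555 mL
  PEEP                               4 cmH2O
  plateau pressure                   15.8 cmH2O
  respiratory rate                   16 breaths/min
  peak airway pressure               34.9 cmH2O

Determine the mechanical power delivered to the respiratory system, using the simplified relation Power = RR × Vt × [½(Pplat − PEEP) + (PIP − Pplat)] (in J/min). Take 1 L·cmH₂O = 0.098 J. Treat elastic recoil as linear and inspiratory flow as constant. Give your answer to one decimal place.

21.8

Per-breath work = Vt × [½(Pplat−PEEP) + (PIP−Pplat)] = 0.555 × [0.5×11.8 + 19.1] = 0.555 × 25.0 = 13.875 L·cmH2O.
Power = 16 × 13.875 = 222.0 L·cmH2O/min.
× 0.098 J/(L·cmH2O) → 21.756 J/min.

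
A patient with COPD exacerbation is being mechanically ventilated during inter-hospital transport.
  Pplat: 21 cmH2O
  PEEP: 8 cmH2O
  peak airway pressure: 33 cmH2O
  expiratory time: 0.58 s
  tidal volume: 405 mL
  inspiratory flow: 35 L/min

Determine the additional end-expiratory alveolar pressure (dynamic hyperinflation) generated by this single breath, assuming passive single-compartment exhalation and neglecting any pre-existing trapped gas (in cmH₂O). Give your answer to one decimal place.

Flow: 35 L/min ÷ 60 = 0.5833 L/s.
R = (PIP − Pplat)/V̇ = (33 − 21) / 0.5833 = 12.0/0.5833 = 20.573 cmH2O·s/L.
C = Vt/(Pplat − PEEP) = 405.0 / (21 − 8) = 405.0/13.0 = 31.154 mL/cmH2O.
τ = R × C = 20.573 × 0.03115 L/cmH2O = 0.6408 s.
Fraction remaining = e^(−Te/τ) = e^(−0.58/0.6408) = 0.4045; trapped volume = 405.0 × 0.4045 = 163.82 mL.
Additional alveolar pressure from trapping ≈ V_trapped / C = 163.82 / 31.154 = 5.258 cmH2O.

5.3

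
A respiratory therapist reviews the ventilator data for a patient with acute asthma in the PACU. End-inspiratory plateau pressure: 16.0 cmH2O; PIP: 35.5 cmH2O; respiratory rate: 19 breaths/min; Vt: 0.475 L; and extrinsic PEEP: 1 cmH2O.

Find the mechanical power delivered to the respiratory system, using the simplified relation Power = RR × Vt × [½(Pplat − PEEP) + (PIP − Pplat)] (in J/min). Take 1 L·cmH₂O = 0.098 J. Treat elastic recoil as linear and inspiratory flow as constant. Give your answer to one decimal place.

Per-breath work = Vt × [½(Pplat−PEEP) + (PIP−Pplat)] = 0.475 × [0.5×15.0 + 19.5] = 0.475 × 27.0 = 12.825 L·cmH2O.
Power = 19 × 12.825 = 243.68 L·cmH2O/min.
× 0.098 J/(L·cmH2O) → 23.881 J/min.

23.9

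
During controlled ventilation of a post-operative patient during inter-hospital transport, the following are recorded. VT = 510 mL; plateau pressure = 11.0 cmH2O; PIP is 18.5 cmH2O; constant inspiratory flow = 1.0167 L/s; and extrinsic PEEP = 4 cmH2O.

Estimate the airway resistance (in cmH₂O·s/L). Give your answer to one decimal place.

7.4

Raw = (PIP − Pplat) / flow = (18.5 − 11.0) / 1.0167 = 7.5 / 1.0167 = 7.377 cmH2O·s/L.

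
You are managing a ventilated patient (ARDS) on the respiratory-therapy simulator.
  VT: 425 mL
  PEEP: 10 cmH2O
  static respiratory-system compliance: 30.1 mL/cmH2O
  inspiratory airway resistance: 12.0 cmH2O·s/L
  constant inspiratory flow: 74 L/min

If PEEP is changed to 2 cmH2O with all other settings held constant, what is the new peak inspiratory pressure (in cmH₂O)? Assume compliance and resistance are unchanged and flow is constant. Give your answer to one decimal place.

Flow: 74 L/min ÷ 60 = 1.2333 L/s.
PIP = Vt/C + R·V̇ + PEEP (constant-flow equation of motion).
Only the baseline term changes: ΔPIP = ΔPEEP = 2 − 10 = -8.0 cmH2O.
Original PIP = 425/30.1 + 12.0×1.2333 + 10 = 38.919 cmH2O; new PIP = 38.919 + (-8.0) = 30.919 cmH2O.

30.9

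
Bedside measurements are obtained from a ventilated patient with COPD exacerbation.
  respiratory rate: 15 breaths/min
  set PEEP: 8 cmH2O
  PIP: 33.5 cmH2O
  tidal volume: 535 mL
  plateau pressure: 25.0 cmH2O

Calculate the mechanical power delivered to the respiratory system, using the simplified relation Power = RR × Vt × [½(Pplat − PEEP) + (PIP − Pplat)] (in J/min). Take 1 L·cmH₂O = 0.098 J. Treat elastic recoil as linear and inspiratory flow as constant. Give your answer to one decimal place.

Per-breath work = Vt × [½(Pplat−PEEP) + (PIP−Pplat)] = 0.535 × [0.5×17.0 + 8.5] = 0.535 × 17.0 = 9.095 L·cmH2O.
Power = 15 × 9.095 = 136.43 L·cmH2O/min.
× 0.098 J/(L·cmH2O) → 13.37 J/min.

13.4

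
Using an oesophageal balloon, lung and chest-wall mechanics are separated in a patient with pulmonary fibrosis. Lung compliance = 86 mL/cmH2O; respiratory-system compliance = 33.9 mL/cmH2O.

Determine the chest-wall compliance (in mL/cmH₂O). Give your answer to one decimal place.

56.0

1/Ccw = 1/Crs − 1/CL.
1/Ccw = 1/33.9 − 1/86 = 0.01787.
Ccw = 55.96 mL/cmH2O.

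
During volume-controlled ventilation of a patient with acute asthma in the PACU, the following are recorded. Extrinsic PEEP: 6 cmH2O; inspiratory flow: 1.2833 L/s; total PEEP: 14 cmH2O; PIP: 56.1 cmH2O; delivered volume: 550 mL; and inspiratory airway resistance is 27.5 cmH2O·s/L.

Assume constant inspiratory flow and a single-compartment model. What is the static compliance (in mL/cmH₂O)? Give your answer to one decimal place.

Total PEEP = 14 cmH2O (set 6 + intrinsic 8); this is the baseline alveolar pressure.
Equation of motion (constant flow): PIP = Vt/C + R·V̇ + PEEP.
Vt/C = PIP − R·V̇ − PEEP = 56.1 − 27.5×1.2833 − 14 = 56.1 − 35.291 − 14 = 6.809 cmH2O.
C = Vt / 6.809 = 550 / 6.809 = 80.775 mL/cmH2O.

80.8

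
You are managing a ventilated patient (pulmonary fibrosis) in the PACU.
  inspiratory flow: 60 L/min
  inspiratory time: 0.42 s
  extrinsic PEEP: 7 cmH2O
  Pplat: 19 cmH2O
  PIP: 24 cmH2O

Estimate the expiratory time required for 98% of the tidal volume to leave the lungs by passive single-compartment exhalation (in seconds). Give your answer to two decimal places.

0.68

Flow: 60 L/min ÷ 60 = 1 L/s.
Vt = flow × Ti = 1 L/s × 0.42 s × 1000 mL/L = 420.0 mL.
R = (PIP − Pplat)/V̇ = (24 − 19) / 1 = 5.0/1 = 5.0 cmH2O·s/L.
C = Vt/(Pplat − PEEP) = 420.0 / (19 − 7) = 420.0/12.0 = 35.0 mL/cmH2O.
τ = R × C = 5.0 × 0.035 L/cmH2O = 0.175 s.
t = −τ·ln(1 − 0.98) = −0.175·ln(0.02) = 0.6846 s.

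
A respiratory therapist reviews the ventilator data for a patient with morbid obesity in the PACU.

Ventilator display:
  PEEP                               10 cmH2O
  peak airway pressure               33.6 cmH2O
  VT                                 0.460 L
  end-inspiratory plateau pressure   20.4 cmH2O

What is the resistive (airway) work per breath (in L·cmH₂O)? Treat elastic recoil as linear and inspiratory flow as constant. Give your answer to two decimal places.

6.07

With constant inspiratory flow the resistive pressure is constant at PIP − Pplat = 33.6 − 20.4 = 13.2 cmH2O, so resistive work = 13.2 × 0.460 = 6.072 L·cmH2O.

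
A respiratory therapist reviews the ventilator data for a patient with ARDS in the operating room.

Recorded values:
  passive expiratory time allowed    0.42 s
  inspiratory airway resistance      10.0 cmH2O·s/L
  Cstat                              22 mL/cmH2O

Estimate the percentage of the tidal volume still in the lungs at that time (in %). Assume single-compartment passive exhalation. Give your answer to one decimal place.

τ = R × C = 10.0 × 22 mL/cmH2O = 10.0 × 0.022 L/cmH2O = 0.22 s.
Passive exhalation: V(t)/V₀ = e^(−t/τ) = e^(−0.42/0.22) = 0.1482.
Fraction remaining = 0.1482 → 14.82%.

14.8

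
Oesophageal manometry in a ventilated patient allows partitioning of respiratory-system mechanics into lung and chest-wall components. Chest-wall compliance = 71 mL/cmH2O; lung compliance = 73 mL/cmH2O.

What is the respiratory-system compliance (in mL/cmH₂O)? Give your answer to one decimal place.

36.0

Lung and chest wall are elastances in series: 1/Crs = 1/CL + 1/Ccw.
1/Crs = 1/73 + 1/71 = 0.02778.
Crs = 35.997 mL/cmH2O.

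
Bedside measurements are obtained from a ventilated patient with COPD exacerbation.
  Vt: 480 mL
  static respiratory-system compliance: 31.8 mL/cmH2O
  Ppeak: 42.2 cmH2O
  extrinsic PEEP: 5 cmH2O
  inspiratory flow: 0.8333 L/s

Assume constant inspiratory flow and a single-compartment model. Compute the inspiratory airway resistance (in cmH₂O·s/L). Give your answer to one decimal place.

26.5

Equation of motion (constant flow): PIP = Vt/C + R·V̇ + PEEP.
R·V̇ = PIP − Vt/C − PEEP = 42.2 − 480/31.8 − 5 = 42.2 − 15.094 − 5 = 22.106 cmH2O.
R = 22.106 / 0.8333 = 26.528 cmH2O·s/L.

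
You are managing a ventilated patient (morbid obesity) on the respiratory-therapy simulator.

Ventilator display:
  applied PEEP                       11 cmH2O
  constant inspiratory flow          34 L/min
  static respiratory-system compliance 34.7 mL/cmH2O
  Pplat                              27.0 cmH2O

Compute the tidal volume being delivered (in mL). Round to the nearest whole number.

555

Vt = Cstat × (Pplat − PEEP) = 34.7 × (27.0 − 11) = 34.7 × 16.0 = 555.2 mL.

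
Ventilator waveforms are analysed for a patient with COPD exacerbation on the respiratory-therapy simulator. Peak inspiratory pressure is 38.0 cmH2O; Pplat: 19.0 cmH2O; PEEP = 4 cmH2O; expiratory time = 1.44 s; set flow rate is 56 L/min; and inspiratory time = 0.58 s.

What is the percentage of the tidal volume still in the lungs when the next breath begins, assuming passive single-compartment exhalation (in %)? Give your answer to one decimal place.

14.1

Flow: 56 L/min ÷ 60 = 0.9333 L/s.
Vt = flow × Ti = 0.9333 L/s × 0.58 s × 1000 mL/L = 541.31 mL.
R = (PIP − Pplat)/V̇ = (38.0 − 19.0) / 0.9333 = 19.0/0.9333 = 20.358 cmH2O·s/L.
C = Vt/(Pplat − PEEP) = 541.31 / (19.0 − 4) = 541.31/15.0 = 36.087 mL/cmH2O.
τ = R × C = 20.358 × 0.03609 L/cmH2O = 0.7347 s.
Fraction remaining at end-expiration = e^(−Te/τ) = e^(−1.44/0.7347) = 0.1409 → 14.09%.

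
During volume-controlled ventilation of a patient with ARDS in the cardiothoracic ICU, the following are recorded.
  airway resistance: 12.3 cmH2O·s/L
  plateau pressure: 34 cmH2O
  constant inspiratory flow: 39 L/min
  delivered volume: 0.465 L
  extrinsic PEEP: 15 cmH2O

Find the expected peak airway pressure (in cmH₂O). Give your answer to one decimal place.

Flow: 39 L/min ÷ 60 = 0.65 L/s.
PIP = Pplat + Raw × flow = 34 + 12.3 × 0.65 = 34 + 7.995 = 41.995 cmH2O.

42.0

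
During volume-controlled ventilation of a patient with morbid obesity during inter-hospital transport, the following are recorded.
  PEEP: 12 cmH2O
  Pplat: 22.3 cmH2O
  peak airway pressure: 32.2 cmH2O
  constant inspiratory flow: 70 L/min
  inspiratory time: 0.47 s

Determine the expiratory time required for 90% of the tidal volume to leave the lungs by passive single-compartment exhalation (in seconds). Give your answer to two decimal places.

1.04

Flow: 70 L/min ÷ 60 = 1.1667 L/s.
Vt = flow × Ti = 1.1667 L/s × 0.47 s × 1000 mL/L = 548.35 mL.
R = (PIP − Pplat)/V̇ = (32.2 − 22.3) / 1.1667 = 9.9/1.1667 = 8.485 cmH2O·s/L.
C = Vt/(Pplat − PEEP) = 548.35 / (22.3 − 12) = 548.35/10.3 = 53.238 mL/cmH2O.
τ = R × C = 8.485 × 0.05324 L/cmH2O = 0.4517 s.
t = −τ·ln(1 − 0.90) = −0.4517·ln(0.1) = 1.04 s.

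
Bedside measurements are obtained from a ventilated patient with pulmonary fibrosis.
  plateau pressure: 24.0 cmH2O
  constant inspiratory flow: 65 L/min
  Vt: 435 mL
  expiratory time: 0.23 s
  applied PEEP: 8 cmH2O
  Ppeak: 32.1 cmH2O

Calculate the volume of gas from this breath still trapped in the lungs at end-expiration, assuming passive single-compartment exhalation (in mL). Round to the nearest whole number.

Flow: 65 L/min ÷ 60 = 1.0833 L/s.
R = (PIP − Pplat)/V̇ = (32.1 − 24.0) / 1.0833 = 8.1/1.0833 = 7.477 cmH2O·s/L.
C = Vt/(Pplat − PEEP) = 435.0 / (24.0 − 8) = 435.0/16.0 = 27.188 mL/cmH2O.
τ = R × C = 7.477 × 0.02719 L/cmH2O = 0.2033 s.
Fraction remaining = e^(−Te/τ) = e^(−0.23/0.2033) = 0.3226.
Trapped volume = 435.0 × 0.3226 = 140.33 mL.

140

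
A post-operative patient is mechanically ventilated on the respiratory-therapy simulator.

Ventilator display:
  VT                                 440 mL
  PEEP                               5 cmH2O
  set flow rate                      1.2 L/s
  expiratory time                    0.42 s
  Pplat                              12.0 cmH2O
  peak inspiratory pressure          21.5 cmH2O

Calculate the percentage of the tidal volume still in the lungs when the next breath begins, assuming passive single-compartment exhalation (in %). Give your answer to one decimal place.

43.0

R = (PIP − Pplat)/V̇ = (21.5 − 12.0) / 1.2 = 9.5/1.2 = 7.917 cmH2O·s/L.
C = Vt/(Pplat − PEEP) = 440.0 / (12.0 − 5) = 440.0/7.0 = 62.857 mL/cmH2O.
τ = R × C = 7.917 × 0.06286 L/cmH2O = 0.4977 s.
Fraction remaining at end-expiration = e^(−Te/τ) = e^(−0.42/0.4977) = 0.43 → 43.0%.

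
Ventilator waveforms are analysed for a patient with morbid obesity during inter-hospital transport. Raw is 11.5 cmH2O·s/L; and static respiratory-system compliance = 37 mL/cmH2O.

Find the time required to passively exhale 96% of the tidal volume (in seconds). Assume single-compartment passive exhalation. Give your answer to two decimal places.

τ = R × C = 11.5 × 37 mL/cmH2O = 11.5 × 0.037 L/cmH2O = 0.4255 s.
Exhaled fraction f = 1 − e^(−t/τ) → t = −τ·ln(1 − f) = −0.4255·ln(0.04) = 1.37 s.

1.37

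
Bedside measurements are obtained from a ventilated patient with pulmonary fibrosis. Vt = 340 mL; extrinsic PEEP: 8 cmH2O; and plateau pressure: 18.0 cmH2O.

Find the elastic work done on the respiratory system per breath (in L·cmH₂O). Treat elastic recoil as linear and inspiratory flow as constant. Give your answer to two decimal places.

1.70

Elastic work ≈ ½ × (Pplat − PEEP) × Vt = 0.5 × (18.0 − 8) × 0.340 L = 0.5 × 10.0 × 0.340 = 1.7 L·cmH2O.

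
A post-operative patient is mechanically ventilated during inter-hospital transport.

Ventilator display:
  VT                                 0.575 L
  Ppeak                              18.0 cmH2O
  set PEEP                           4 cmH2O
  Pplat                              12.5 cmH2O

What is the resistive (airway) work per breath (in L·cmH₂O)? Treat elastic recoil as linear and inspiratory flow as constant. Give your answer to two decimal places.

3.16

With constant inspiratory flow the resistive pressure is constant at PIP − Pplat = 18.0 − 12.5 = 5.5 cmH2O, so resistive work = 5.5 × 0.575 = 3.163 L·cmH2O.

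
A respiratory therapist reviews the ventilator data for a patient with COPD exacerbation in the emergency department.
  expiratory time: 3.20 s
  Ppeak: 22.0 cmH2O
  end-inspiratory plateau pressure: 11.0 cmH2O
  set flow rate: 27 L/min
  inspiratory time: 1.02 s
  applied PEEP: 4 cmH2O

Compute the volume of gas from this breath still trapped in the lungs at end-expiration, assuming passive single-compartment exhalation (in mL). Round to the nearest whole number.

Flow: 27 L/min ÷ 60 = 0.45 L/s.
Vt = flow × Ti = 0.45 L/s × 1.02 s × 1000 mL/L = 459.0 mL.
R = (PIP − Pplat)/V̇ = (22.0 − 11.0) / 0.45 = 11.0/0.45 = 24.444 cmH2O·s/L.
C = Vt/(Pplat − PEEP) = 459.0 / (11.0 − 4) = 459.0/7.0 = 65.571 mL/cmH2O.
τ = R × C = 24.444 × 0.06557 L/cmH2O = 1.603 s.
Fraction remaining = e^(−Te/τ) = e^(−3.20/1.603) = 0.1358.
Trapped volume = 459.0 × 0.1358 = 62.332 mL.

62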